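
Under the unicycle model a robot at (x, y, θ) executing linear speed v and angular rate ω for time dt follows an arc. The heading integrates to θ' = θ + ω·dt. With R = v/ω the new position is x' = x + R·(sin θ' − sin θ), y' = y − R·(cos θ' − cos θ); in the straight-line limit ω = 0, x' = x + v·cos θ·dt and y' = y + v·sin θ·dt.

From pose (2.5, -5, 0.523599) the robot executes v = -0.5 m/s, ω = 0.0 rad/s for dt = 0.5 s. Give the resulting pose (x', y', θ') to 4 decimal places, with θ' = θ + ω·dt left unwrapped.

(2.2835, -5.1250, 0.5236)

θ' = 0.5236 + 0.0·0.5 = 0.5236
ω = 0 → straight: x' = 2.5 + -0.5·cos(0.5236)·0.5 = 2.2835
y' = -5 + -0.5·sin(0.5236)·0.5 = -5.1250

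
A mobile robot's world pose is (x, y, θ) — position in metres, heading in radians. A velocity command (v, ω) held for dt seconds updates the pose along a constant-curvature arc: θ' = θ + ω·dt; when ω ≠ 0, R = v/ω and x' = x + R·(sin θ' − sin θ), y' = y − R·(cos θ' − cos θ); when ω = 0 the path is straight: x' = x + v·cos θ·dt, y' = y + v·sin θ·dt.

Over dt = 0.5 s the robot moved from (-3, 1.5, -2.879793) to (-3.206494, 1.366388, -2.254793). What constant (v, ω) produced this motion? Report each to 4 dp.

v = 0.5000, ω = 1.2500

Δθ = -2.254793 − -2.879793 = 0.625000
ω = Δθ/dt = 0.625000/0.5 = 1.2500
R = Δx/(sin θ' − sin θ) = 0.4000
v = R·ω = 0.4000·1.2500 = 0.5000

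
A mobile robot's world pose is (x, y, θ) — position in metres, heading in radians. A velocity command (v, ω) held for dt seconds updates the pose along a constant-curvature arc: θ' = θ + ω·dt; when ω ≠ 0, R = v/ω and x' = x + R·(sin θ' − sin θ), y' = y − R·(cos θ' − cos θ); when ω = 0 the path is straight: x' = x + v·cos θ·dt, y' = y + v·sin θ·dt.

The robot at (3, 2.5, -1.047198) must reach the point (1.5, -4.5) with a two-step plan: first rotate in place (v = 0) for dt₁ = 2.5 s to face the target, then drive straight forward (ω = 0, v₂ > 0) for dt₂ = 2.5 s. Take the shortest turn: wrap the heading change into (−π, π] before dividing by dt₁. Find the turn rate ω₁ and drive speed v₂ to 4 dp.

ω₁ = -0.2939, v₂ = 2.8636

heading to target = atan2(-4.5−2.5, 1.5−3) = -1.7819
Δθ = wrap(-1.7819 − -1.0472) = -0.7347; ω₁ = Δθ/dt₁ = -0.2939
distance = √((1.5−3)² + (-4.5−2.5)²) = 7.1589; v₂ = distance/dt₂ = 2.8636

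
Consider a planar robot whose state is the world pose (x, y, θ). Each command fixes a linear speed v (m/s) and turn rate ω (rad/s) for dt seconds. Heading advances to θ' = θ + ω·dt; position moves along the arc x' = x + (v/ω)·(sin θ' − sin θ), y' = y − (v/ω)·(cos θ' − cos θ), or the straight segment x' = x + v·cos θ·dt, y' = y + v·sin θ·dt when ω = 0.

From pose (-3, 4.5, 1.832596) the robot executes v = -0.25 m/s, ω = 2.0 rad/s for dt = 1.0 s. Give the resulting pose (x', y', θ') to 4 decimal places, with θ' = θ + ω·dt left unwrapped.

θ' = 1.8326 + 2.0·1.0 = 3.8326
R = v/ω = -0.25/2.0 = -0.1250
x' = -3 + -0.1250·(sin 3.8326 − sin 1.8326) = -2.7996
y' = 4.5 − -0.1250·(cos 3.8326 − cos 1.8326) = 4.4360

(-2.7996, 4.4360, 3.8326)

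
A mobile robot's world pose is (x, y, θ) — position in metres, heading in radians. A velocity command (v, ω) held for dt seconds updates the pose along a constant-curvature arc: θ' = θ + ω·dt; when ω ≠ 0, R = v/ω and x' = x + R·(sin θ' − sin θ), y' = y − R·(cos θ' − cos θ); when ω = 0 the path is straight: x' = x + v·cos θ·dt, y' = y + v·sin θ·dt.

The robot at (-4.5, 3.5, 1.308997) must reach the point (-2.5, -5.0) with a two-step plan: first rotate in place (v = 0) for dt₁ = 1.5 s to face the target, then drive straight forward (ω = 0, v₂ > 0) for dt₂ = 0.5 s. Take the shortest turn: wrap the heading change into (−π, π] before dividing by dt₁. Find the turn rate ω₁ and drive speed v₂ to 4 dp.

heading to target = atan2(-5−3.5, -2.5−-4.5) = -1.3397
Δθ = wrap(-1.3397 − 1.3090) = -2.6487; ω₁ = Δθ/dt₁ = -1.7658
distance = √((-2.5−-4.5)² + (-5−3.5)²) = 8.7321; v₂ = distance/dt₂ = 17.4642

ω₁ = -1.7658, v₂ = 17.4642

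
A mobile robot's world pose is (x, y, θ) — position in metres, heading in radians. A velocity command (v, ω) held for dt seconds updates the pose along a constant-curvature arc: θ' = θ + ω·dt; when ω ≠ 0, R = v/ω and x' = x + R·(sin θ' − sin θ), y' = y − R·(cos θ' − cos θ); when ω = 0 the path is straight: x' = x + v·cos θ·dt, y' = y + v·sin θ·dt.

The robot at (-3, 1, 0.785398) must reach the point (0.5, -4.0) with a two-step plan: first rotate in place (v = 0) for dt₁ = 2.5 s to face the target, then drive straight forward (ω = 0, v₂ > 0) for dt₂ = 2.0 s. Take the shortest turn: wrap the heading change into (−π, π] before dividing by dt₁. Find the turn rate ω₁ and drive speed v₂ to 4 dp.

heading to target = atan2(-4−1, 0.5−-3) = -0.9601
Δθ = wrap(-0.9601 − 0.7854) = -1.7455; ω₁ = Δθ/dt₁ = -0.6982
distance = √((0.5−-3)² + (-4−1)²) = 6.1033; v₂ = distance/dt₂ = 3.0516

ω₁ = -0.6982, v₂ = 3.0516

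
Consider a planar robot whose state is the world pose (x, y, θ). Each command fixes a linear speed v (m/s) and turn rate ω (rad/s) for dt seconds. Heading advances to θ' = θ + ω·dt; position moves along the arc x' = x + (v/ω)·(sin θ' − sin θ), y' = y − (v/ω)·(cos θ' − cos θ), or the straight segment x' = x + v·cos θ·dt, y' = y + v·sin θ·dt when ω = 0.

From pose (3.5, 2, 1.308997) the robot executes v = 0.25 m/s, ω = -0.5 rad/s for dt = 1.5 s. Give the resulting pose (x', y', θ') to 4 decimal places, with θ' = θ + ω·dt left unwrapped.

(3.7178, 2.2945, 0.5590)

θ' = 1.3090 + -0.5·1.5 = 0.5590
R = v/ω = 0.25/-0.5 = -0.5000
x' = 3.5 + -0.5000·(sin 0.5590 − sin 1.3090) = 3.7178
y' = 2 − -0.5000·(cos 0.5590 − cos 1.3090) = 2.2945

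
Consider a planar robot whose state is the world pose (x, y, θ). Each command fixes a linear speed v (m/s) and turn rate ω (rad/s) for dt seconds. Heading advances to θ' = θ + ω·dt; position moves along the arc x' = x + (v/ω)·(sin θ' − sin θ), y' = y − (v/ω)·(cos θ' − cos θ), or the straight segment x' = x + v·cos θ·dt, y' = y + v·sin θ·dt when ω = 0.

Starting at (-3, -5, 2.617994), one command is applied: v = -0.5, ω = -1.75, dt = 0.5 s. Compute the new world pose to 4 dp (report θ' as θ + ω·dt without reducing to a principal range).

θ' = 2.6180 + -1.75·0.5 = 1.7430
R = v/ω = -0.5/-1.75 = 0.2857
x' = -3 + 0.2857·(sin 1.7430 − sin 2.6180) = -2.8614
y' = -5 − 0.2857·(cos 1.7430 − cos 2.6180) = -5.1985

(-2.8614, -5.1985, 1.7430)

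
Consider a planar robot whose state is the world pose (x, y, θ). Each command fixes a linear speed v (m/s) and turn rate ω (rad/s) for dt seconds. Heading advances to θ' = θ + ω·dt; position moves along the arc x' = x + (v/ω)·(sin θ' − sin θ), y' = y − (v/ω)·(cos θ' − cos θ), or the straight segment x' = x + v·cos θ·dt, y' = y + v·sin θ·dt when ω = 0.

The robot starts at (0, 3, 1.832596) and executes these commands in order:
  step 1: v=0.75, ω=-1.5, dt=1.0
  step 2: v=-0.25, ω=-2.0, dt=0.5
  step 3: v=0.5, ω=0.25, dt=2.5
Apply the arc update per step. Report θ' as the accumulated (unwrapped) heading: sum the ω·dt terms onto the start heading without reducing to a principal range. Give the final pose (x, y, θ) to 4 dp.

step 1: θ'=0.3326 (R=-0.5000) → pose (0.3197, 3.6020, 0.3326)
step 2: θ'=-0.6674 (R=0.1250) → pose (0.2015, 3.6220, -0.6674)
step 3: θ'=-0.0424 (R=2.0000) → pose (1.3546, 3.1946, -0.0424)

(1.3546, 3.1946, -0.0424)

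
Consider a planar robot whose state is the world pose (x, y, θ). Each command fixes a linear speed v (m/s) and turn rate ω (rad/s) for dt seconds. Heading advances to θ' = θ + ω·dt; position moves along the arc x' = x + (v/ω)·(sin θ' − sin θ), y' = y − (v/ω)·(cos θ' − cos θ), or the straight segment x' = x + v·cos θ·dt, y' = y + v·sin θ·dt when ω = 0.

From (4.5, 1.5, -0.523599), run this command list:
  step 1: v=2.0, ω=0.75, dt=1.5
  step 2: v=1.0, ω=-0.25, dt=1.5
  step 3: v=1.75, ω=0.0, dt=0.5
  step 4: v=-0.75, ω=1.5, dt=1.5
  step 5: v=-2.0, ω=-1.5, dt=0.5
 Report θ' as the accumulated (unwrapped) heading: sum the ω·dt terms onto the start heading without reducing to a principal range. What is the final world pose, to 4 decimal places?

(9.8580, 0.6837, 1.7264)

step 1: θ'=0.6014 (R=2.6667) → pose (7.3421, 1.6106, 0.6014)
step 2: θ'=0.2264 (R=-4.0000) → pose (8.7074, 2.2104, 0.2264)
step 3: θ'=0.2264 (straight) → pose (9.5601, 2.4068, 0.2264)
step 4: θ'=2.4764 (R=-0.5000) → pose (9.3637, 1.5261, 2.4764)
step 5: θ'=1.7264 (R=1.3333) → pose (9.8580, 0.6837, 1.7264)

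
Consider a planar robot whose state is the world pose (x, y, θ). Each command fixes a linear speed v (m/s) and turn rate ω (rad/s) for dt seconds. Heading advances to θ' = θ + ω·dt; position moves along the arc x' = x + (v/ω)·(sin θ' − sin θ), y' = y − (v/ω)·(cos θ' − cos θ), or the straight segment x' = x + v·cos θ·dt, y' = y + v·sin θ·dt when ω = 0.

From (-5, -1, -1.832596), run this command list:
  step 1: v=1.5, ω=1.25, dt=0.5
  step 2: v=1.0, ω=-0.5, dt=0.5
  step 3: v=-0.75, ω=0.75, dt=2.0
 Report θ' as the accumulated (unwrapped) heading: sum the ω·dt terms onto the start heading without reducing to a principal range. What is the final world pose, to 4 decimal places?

(-5.8809, -1.3354, 0.0424)

step 1: θ'=-1.2076 (R=1.2000) → pose (-4.9626, -1.7369, -1.2076)
step 2: θ'=-1.4576 (R=-2.0000) → pose (-4.8449, -2.2215, -1.4576)
step 3: θ'=0.0424 (R=-1.0000) → pose (-5.8809, -1.3354, 0.0424)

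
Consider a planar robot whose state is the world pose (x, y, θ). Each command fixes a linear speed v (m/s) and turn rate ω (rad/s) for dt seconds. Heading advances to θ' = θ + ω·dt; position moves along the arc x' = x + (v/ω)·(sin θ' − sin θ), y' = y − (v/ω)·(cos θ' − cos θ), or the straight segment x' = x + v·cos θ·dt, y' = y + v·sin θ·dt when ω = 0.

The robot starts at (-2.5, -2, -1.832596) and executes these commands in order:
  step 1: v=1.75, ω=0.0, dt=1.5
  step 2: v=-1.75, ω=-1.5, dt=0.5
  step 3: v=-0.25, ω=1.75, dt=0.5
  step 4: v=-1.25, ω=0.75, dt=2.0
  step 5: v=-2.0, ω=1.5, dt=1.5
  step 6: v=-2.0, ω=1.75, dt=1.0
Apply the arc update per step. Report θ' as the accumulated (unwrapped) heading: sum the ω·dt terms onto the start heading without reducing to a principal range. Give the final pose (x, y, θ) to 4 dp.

step 1: θ'=-1.8326 (straight) → pose (-3.1794, -4.5356, -1.8326)
step 2: θ'=-2.5826 (R=1.1667) → pose (-2.6712, -3.8484, -2.5826)
step 3: θ'=-1.7076 (R=-0.1429) → pose (-2.6055, -3.7468, -1.7076)
step 4: θ'=-0.2076 (R=-1.6667) → pose (-3.9130, -1.8886, -0.2076)
step 5: θ'=2.0424 (R=-1.3333) → pose (-5.3756, -3.7991, 2.0424)
step 6: θ'=3.7924 (R=-1.1429) → pose (-3.6651, -4.1891, 3.7924)

(-3.6651, -4.1891, 3.7924)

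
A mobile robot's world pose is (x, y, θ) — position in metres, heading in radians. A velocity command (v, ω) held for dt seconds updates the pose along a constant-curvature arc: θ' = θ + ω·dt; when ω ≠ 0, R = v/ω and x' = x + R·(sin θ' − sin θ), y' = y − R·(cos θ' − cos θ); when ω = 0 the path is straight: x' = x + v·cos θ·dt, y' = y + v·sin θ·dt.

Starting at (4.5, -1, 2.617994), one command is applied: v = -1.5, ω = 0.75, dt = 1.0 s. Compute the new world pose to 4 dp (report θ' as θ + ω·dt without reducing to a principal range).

θ' = 2.6180 + 0.75·1.0 = 3.3680
R = v/ω = -1.5/0.75 = -2.0000
x' = 4.5 + -2.0000·(sin 3.3680 − sin 2.6180) = 5.9489
y' = -1 − -2.0000·(cos 3.3680 − cos 2.6180) = -1.2169

(5.9489, -1.2169, 3.3680)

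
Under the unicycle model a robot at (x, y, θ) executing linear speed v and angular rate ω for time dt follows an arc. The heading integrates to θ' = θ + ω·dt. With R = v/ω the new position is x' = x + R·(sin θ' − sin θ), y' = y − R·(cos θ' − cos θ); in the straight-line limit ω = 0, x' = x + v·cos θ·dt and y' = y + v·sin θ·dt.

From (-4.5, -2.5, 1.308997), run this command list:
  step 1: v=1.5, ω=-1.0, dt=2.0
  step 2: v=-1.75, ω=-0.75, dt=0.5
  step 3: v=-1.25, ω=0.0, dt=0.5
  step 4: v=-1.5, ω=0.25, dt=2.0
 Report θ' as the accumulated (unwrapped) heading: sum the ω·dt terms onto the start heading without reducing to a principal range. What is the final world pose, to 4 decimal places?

step 1: θ'=-0.6910 (R=-1.5000) → pose (-2.0951, -1.7323, -0.6910)
step 2: θ'=-1.0660 (R=2.3333) → pose (-2.6504, -1.0627, -1.0660)
step 3: θ'=-1.0660 (straight) → pose (-2.9527, -0.5156, -1.0660)
step 4: θ'=-0.5660 (R=-6.0000) → pose (-4.9867, 1.6469, -0.5660)

(-4.9867, 1.6469, -0.5660)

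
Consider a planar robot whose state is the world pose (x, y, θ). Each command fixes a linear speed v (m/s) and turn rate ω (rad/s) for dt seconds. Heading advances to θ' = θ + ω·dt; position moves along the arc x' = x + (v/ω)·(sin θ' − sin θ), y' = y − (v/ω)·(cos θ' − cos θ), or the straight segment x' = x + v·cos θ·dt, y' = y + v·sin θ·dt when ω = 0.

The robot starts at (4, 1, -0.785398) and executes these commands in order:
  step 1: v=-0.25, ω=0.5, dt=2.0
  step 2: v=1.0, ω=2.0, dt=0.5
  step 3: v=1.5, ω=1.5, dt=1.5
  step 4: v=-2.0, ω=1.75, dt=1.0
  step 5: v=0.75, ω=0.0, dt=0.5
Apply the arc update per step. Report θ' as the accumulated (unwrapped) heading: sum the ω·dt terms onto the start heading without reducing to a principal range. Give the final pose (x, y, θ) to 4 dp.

step 1: θ'=0.2146 (R=-0.5000) → pose (3.5400, 1.1350, 0.2146)
step 2: θ'=1.2146 (R=0.5000) → pose (3.9021, 1.4492, 1.2146)
step 3: θ'=3.4646 (R=1.0000) → pose (2.6475, 2.7461, 3.4646)
step 4: θ'=5.2146 (R=-1.1429) → pose (3.2864, 4.3800, 5.2146)
step 5: θ'=5.2146 (straight) → pose (3.4669, 4.0513, 5.2146)

(3.4669, 4.0513, 5.2146)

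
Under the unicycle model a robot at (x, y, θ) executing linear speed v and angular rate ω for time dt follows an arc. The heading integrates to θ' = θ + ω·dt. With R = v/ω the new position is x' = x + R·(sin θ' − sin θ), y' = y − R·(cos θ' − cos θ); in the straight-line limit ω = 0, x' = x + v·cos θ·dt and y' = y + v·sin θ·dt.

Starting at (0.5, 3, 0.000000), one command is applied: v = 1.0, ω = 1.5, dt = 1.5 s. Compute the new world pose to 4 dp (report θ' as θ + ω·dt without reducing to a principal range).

θ' = 0.0000 + 1.5·1.5 = 2.2500
R = v/ω = 1.0/1.5 = 0.6667
x' = 0.5 + 0.6667·(sin 2.2500 − sin 0.0000) = 1.0187
y' = 3 − 0.6667·(cos 2.2500 − cos 0.0000) = 4.0854

(1.0187, 4.0854, 2.2500)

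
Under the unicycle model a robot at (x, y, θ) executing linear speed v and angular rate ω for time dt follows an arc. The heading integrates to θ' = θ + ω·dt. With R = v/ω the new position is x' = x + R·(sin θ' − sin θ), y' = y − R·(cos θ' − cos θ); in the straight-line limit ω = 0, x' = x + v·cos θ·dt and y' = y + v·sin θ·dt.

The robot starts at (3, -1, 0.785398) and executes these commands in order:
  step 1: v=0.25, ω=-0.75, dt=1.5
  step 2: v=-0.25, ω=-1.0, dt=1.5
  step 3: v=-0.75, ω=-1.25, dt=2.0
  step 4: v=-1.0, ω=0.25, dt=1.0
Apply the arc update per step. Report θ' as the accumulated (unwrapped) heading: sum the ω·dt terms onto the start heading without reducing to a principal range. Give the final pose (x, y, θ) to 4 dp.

step 1: θ'=-0.3396 (R=-0.3333) → pose (3.3467, -0.9214, -0.3396)
step 2: θ'=-1.8396 (R=0.2500) → pose (3.1890, -0.6193, -1.8396)
step 3: θ'=-4.3396 (R=0.6000) → pose (4.3262, -0.5601, -4.3396)
step 4: θ'=-4.0896 (R=-4.0000) → pose (4.8025, -1.4365, -4.0896)

(4.8025, -1.4365, -4.0896)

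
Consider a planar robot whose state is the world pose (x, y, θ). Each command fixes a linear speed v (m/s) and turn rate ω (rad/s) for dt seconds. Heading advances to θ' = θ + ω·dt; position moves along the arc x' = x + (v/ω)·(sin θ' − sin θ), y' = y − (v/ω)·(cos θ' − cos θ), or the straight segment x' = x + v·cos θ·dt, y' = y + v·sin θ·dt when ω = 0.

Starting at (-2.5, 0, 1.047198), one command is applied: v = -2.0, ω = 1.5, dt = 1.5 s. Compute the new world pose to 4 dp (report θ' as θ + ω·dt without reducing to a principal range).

(-1.1387, -1.9839, 3.2972)

θ' = 1.0472 + 1.5·1.5 = 3.2972
R = v/ω = -2.0/1.5 = -1.3333
x' = -2.5 + -1.3333·(sin 3.2972 − sin 1.0472) = -1.1387
y' = 0 − -1.3333·(cos 3.2972 − cos 1.0472) = -1.9839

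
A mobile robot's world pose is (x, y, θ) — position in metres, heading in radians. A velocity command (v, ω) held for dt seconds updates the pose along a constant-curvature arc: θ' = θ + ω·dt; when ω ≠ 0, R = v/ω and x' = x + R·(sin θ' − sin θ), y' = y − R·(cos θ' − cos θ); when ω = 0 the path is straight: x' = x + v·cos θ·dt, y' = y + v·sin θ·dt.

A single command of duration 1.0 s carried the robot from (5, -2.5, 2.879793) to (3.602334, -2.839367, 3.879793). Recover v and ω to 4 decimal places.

v = 1.5000, ω = 1.0000

Δθ = 3.879793 − 2.879793 = 1.000000
ω = Δθ/dt = 1.000000/1.0 = 1.0000
R = Δx/(sin θ' − sin θ) = 1.5000
v = R·ω = 1.5000·1.0000 = 1.5000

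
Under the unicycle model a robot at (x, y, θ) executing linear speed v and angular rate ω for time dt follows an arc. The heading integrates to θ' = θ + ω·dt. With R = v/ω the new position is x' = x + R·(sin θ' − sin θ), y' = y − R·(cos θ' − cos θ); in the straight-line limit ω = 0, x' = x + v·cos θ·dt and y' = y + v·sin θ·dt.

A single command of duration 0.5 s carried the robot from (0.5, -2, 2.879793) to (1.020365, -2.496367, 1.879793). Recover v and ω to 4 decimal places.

Δθ = 1.879793 − 2.879793 = -1.000000
ω = Δθ/dt = -1.000000/0.5 = -2.0000
R = Δx/(sin θ' − sin θ) = 0.7500
v = R·ω = 0.7500·-2.0000 = -1.5000

v = -1.5000, ω = -2.0000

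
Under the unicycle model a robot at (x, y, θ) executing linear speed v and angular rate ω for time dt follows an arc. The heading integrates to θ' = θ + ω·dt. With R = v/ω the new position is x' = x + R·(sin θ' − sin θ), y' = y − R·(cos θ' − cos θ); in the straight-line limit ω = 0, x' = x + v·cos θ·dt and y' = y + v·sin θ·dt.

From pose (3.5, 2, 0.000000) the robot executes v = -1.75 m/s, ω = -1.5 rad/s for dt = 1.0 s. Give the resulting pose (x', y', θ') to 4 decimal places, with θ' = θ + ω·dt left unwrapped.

(2.3363, 3.0841, -1.5000)

θ' = 0.0000 + -1.5·1.0 = -1.5000
R = v/ω = -1.75/-1.5 = 1.1667
x' = 3.5 + 1.1667·(sin -1.5000 − sin 0.0000) = 2.3363
y' = 2 − 1.1667·(cos -1.5000 − cos 0.0000) = 3.0841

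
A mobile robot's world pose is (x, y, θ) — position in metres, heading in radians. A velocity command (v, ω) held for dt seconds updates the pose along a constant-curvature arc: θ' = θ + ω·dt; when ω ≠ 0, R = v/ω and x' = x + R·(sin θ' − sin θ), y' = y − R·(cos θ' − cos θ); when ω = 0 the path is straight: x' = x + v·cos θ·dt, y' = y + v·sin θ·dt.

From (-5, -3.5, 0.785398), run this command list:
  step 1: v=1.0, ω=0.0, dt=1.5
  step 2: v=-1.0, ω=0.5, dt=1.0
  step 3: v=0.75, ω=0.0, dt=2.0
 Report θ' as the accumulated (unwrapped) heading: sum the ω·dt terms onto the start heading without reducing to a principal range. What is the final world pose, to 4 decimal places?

step 1: θ'=0.7854 (straight) → pose (-3.9393, -2.4393, 0.7854)
step 2: θ'=1.2854 (R=-2.0000) → pose (-4.4442, -3.2905, 1.2854)
step 3: θ'=1.2854 (straight) → pose (-4.0219, -1.8512, 1.2854)

(-4.0219, -1.8512, 1.2854)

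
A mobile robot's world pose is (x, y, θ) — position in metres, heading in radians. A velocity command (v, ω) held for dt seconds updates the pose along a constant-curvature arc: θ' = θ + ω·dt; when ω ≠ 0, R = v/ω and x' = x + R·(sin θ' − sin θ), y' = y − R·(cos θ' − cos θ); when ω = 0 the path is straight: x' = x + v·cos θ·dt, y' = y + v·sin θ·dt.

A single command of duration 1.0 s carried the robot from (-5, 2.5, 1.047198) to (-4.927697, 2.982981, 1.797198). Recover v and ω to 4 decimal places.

Δθ = 1.797198 − 1.047198 = 0.750000
ω = Δθ/dt = 0.750000/1.0 = 0.7500
R = −Δy/(cos θ' − cos θ) = 0.6667
v = R·ω = 0.6667·0.7500 = 0.5000

v = 0.5000, ω = 0.7500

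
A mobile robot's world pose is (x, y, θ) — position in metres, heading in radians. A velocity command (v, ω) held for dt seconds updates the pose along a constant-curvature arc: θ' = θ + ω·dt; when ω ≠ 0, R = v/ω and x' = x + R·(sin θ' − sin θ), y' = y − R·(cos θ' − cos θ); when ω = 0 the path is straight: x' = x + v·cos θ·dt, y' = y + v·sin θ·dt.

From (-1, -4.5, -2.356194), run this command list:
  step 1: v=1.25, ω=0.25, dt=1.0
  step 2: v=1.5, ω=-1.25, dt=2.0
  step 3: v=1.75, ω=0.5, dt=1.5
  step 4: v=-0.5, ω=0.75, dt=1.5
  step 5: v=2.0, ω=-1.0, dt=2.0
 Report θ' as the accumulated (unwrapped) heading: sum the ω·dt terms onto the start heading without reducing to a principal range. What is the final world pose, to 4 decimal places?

(-7.2715, -0.9630, -4.7312)

step 1: θ'=-2.1062 (R=5.0000) → pose (-1.7648, -5.4846, -2.1062)
step 2: θ'=-4.6062 (R=-1.2000) → pose (-3.9901, -4.9996, -4.6062)
step 3: θ'=-3.8562 (R=3.5000) → pose (-5.1768, -2.7268, -3.8562)
step 4: θ'=-2.7312 (R=-0.6667) → pose (-4.4739, -2.8346, -2.7312)
step 5: θ'=-4.7312 (R=-2.0000) → pose (-7.2715, -0.9630, -4.7312)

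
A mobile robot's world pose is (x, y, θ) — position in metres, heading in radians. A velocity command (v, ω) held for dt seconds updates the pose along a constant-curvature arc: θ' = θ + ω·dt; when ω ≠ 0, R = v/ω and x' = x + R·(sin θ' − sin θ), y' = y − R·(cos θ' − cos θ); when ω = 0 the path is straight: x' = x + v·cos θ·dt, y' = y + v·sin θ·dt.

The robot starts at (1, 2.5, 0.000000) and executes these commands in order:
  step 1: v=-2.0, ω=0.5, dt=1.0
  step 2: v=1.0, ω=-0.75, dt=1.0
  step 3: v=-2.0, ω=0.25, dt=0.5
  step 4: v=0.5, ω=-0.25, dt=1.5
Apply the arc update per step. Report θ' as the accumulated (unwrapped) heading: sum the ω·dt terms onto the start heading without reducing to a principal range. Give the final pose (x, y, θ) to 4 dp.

(-0.2209, 2.0892, -0.5000)

step 1: θ'=0.5000 (R=-4.0000) → pose (-0.9177, 2.0103, 0.5000)
step 2: θ'=-0.2500 (R=-1.3333) → pose (0.0514, 2.1321, -0.2500)
step 3: θ'=-0.1250 (R=-8.0000) → pose (-0.9304, 2.3184, -0.1250)
step 4: θ'=-0.5000 (R=-2.0000) → pose (-0.2209, 2.0892, -0.5000)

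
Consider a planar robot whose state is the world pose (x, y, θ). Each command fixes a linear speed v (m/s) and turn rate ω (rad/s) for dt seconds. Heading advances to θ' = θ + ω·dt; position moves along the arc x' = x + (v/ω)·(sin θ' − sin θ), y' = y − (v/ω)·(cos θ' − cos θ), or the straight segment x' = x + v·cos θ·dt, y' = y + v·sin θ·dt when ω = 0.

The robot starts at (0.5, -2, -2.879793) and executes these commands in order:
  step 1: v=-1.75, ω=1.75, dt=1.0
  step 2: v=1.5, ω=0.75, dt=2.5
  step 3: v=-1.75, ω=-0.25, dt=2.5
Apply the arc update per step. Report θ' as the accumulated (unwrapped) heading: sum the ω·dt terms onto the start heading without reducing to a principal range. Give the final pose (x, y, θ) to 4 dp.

(0.4030, -3.0283, 0.1202)

step 1: θ'=-1.1298 (R=-1.0000) → pose (1.1455, -0.6072, -1.1298)
step 2: θ'=0.7452 (R=2.0000) → pose (4.3104, -1.2234, 0.7452)
step 3: θ'=0.1202 (R=7.0000) → pose (0.4030, -3.0283, 0.1202)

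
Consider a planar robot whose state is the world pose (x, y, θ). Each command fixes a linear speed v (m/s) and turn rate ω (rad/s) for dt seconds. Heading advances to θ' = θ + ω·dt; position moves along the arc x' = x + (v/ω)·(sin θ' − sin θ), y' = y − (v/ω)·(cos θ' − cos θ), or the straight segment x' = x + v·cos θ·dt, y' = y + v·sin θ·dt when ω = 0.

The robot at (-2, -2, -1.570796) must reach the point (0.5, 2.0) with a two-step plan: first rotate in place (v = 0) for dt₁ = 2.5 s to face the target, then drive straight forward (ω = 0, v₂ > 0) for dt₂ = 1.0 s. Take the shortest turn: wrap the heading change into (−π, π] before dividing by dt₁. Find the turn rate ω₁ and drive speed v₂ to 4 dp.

ω₁ = 1.0332, v₂ = 4.7170

heading to target = atan2(2−-2, 0.5−-2) = 1.0122
Δθ = wrap(1.0122 − -1.5708) = 2.5830; ω₁ = Δθ/dt₁ = 1.0332
distance = √((0.5−-2)² + (2−-2)²) = 4.7170; v₂ = distance/dt₂ = 4.7170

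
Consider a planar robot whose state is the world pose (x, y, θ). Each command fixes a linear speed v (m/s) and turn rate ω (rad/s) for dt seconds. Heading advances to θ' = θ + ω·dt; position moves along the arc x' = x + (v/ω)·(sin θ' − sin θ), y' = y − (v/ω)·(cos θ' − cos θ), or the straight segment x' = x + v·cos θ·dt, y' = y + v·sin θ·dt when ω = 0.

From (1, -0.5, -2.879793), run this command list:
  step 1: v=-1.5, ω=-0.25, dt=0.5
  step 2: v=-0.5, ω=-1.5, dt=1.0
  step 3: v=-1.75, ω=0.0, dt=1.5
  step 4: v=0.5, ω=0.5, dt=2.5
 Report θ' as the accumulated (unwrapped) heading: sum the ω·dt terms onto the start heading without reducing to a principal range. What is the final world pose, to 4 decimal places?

step 1: θ'=-3.0048 (R=6.0000) → pose (1.7347, -0.3516, -3.0048)
step 2: θ'=-4.5048 (R=0.3333) → pose (2.1063, -0.6131, -4.5048)
step 3: θ'=-4.5048 (straight) → pose (2.6473, -3.1818, -4.5048)
step 4: θ'=-3.2548 (R=1.0000) → pose (1.7818, -2.3943, -3.2548)

(1.7818, -2.3943, -3.2548)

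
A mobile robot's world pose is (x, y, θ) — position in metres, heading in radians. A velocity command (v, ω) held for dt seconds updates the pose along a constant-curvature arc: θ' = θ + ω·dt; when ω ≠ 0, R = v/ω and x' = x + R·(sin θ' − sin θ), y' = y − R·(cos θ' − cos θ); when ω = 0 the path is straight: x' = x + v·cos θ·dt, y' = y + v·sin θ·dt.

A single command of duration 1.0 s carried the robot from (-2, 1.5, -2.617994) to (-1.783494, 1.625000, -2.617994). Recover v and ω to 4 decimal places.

v = -0.2500, ω = 0.0000

Δθ = -2.617994 − -2.617994 = 0.000000
ω = Δθ/dt = 0.000000/1.0 = 0.0000
ω = 0 → v = (Δx·cos θ + Δy·sin θ)/dt = -0.2500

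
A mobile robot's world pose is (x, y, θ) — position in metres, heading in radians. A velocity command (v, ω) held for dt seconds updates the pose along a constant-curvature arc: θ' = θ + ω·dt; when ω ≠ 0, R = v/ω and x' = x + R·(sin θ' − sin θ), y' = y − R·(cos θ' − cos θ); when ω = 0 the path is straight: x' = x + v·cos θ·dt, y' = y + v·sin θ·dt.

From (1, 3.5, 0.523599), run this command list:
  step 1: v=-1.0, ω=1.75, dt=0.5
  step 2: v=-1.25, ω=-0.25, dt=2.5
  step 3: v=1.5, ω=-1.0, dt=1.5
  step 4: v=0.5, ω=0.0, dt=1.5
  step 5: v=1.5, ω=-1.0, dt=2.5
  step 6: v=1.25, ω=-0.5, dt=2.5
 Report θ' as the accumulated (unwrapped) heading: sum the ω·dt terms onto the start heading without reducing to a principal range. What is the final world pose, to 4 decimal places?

(-1.4470, -0.7766, -4.4764)

step 1: θ'=1.3986 (R=-0.5714) → pose (0.7227, 3.1030, 1.3986)
step 2: θ'=0.7736 (R=5.0000) → pose (-0.7097, 0.3828, 0.7736)
step 3: θ'=-0.7264 (R=-1.5000) → pose (1.3346, 0.4310, -0.7264)
step 4: θ'=-0.7264 (straight) → pose (1.8953, -0.0671, -0.7264)
step 5: θ'=-3.2264 (R=-1.5000) → pose (0.7719, -2.6831, -3.2264)
step 6: θ'=-4.4764 (R=-2.5000) → pose (-1.4470, -0.7766, -4.4764)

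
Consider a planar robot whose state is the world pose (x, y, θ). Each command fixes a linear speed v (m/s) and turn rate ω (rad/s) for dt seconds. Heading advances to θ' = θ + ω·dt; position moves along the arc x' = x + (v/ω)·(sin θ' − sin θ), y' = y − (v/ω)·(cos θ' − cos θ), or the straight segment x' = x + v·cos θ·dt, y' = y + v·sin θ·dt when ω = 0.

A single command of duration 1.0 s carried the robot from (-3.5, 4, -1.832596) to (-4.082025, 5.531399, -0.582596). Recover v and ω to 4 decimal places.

Δθ = -0.582596 − -1.832596 = 1.250000
ω = Δθ/dt = 1.250000/1.0 = 1.2500
R = −Δy/(cos θ' − cos θ) = -1.4000
v = R·ω = -1.4000·1.2500 = -1.7500

v = -1.7500, ω = 1.2500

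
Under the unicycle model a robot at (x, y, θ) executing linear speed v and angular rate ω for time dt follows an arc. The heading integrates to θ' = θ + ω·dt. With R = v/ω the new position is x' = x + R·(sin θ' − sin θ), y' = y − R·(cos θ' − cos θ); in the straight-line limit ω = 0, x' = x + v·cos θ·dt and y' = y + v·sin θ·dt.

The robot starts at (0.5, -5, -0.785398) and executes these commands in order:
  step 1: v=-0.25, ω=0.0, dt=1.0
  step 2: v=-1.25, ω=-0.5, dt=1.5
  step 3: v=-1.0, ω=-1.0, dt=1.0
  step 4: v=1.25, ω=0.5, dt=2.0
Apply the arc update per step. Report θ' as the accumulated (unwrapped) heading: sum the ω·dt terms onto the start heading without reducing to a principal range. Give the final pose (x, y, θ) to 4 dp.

step 1: θ'=-0.7854 (straight) → pose (0.3232, -4.8232, -0.7854)
step 2: θ'=-1.5354 (R=2.5000) → pose (-0.4074, -3.1439, -1.5354)
step 3: θ'=-2.5354 (R=1.0000) → pose (0.0222, -2.2867, -2.5354)
step 4: θ'=-1.5354 (R=2.5000) → pose (-1.0519, -4.4298, -1.5354)

(-1.0519, -4.4298, -1.5354)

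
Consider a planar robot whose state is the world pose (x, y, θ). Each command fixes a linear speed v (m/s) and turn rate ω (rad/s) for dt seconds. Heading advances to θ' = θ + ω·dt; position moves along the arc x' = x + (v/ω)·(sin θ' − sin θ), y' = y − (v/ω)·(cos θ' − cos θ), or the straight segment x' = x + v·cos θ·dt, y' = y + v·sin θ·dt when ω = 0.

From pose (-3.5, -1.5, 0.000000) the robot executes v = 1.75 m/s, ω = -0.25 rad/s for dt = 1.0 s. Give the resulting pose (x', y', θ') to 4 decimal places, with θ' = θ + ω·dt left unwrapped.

θ' = 0.0000 + -0.25·1.0 = -0.2500
R = v/ω = 1.75/-0.25 = -7.0000
x' = -3.5 + -7.0000·(sin -0.2500 − sin 0.0000) = -1.7682
y' = -1.5 − -7.0000·(cos -0.2500 − cos 0.0000) = -1.7176

(-1.7682, -1.7176, -0.2500)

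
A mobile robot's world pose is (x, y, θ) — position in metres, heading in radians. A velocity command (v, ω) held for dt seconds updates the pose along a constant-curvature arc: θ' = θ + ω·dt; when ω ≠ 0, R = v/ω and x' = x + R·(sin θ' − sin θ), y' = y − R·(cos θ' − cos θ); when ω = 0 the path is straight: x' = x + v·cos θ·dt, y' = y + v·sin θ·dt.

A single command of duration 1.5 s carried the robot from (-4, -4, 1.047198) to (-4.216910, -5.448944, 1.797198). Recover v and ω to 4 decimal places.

Δθ = 1.797198 − 1.047198 = 0.750000
ω = Δθ/dt = 0.750000/1.5 = 0.5000
R = −Δy/(cos θ' − cos θ) = -2.0000
v = R·ω = -2.0000·0.5000 = -1.0000

v = -1.0000, ω = 0.5000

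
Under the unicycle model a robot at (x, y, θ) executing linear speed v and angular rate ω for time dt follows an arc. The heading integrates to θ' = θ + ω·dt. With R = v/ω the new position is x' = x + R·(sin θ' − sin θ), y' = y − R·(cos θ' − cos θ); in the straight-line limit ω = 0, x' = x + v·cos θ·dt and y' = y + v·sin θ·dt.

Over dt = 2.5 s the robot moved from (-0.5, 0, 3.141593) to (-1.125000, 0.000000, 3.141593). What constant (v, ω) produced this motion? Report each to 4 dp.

Δθ = 3.141593 − 3.141593 = 0.000000
ω = Δθ/dt = 0.000000/2.5 = 0.0000
ω = 0 → v = (Δx·cos θ + Δy·sin θ)/dt = 0.2500

v = 0.2500, ω = 0.0000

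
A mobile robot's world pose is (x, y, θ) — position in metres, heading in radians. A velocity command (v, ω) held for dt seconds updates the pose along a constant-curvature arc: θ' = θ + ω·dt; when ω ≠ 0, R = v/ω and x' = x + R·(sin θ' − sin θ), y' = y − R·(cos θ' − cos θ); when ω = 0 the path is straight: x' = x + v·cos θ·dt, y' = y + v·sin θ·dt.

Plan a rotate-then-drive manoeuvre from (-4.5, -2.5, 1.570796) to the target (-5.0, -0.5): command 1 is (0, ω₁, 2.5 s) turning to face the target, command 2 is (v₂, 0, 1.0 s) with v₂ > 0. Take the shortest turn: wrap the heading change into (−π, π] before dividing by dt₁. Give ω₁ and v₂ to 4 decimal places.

ω₁ = 0.0980, v₂ = 2.0616

heading to target = atan2(-0.5−-2.5, -5−-4.5) = 1.8158
Δθ = wrap(1.8158 − 1.5708) = 0.2450; ω₁ = Δθ/dt₁ = 0.0980
distance = √((-5−-4.5)² + (-0.5−-2.5)²) = 2.0616; v₂ = distance/dt₂ = 2.0616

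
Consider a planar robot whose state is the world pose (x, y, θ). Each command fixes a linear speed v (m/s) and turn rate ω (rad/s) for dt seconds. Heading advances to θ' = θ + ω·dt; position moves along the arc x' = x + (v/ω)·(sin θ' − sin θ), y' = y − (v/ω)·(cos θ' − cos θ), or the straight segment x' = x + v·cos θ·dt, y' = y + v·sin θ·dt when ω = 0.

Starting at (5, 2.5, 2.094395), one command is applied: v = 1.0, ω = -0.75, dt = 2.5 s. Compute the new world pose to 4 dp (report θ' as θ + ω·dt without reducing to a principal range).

(5.8645, 4.4680, 0.2194)

θ' = 2.0944 + -0.75·2.5 = 0.2194
R = v/ω = 1.0/-0.75 = -1.3333
x' = 5 + -1.3333·(sin 0.2194 − sin 2.0944) = 5.8645
y' = 2.5 − -1.3333·(cos 0.2194 − cos 2.0944) = 4.4680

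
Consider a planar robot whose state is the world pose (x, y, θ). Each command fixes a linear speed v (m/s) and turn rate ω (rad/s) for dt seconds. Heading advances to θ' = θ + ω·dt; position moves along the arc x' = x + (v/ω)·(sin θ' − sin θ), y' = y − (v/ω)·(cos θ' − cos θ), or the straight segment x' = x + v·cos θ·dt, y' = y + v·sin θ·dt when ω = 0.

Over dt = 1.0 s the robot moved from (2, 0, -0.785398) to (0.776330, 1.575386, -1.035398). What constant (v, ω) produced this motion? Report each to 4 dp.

v = -2.0000, ω = -0.2500

Δθ = -1.035398 − -0.785398 = -0.250000
ω = Δθ/dt = -0.250000/1.0 = -0.2500
R = −Δy/(cos θ' − cos θ) = 8.0000
v = R·ω = 8.0000·-0.2500 = -2.0000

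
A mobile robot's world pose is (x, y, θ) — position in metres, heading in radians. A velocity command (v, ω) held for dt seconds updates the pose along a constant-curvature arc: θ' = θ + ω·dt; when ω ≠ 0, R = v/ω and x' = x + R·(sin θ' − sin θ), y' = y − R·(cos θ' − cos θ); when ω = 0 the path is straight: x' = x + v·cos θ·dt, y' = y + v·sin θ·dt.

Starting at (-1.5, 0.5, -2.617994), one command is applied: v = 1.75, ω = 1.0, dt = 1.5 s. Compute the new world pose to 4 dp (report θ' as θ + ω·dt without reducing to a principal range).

(-2.1986, -1.7811, -1.1180)

θ' = -2.6180 + 1.0·1.5 = -1.1180
R = v/ω = 1.75/1.0 = 1.7500
x' = -1.5 + 1.7500·(sin -1.1180 − sin -2.6180) = -2.1986
y' = 0.5 − 1.7500·(cos -1.1180 − cos -2.6180) = -1.7811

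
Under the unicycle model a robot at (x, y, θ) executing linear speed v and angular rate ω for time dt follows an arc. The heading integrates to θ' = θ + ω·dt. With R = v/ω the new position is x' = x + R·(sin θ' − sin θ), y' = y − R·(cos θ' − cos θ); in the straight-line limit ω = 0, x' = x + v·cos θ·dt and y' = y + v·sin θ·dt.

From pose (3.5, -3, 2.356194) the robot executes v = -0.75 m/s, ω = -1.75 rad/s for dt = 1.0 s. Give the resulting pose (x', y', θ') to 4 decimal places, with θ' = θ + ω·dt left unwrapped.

θ' = 2.3562 + -1.75·1.0 = 0.6062
R = v/ω = -0.75/-1.75 = 0.4286
x' = 3.5 + 0.4286·(sin 0.6062 − sin 2.3562) = 3.4411
y' = -3 − 0.4286·(cos 0.6062 − cos 2.3562) = -3.6553

(3.4411, -3.6553, 0.6062)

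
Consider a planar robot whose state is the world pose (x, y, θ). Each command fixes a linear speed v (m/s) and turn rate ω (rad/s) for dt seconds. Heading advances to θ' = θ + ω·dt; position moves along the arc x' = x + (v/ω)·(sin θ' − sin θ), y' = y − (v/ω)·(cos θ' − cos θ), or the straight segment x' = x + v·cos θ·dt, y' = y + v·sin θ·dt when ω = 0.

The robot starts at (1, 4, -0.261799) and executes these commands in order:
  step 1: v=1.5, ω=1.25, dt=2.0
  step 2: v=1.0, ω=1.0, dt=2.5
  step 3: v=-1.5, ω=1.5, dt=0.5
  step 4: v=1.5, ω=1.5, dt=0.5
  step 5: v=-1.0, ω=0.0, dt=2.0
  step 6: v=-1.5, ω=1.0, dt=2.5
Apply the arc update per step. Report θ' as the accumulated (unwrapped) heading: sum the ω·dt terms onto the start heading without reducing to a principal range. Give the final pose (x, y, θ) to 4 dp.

(-2.1652, 3.0642, 8.7382)

step 1: θ'=2.2382 (R=1.2000) → pose (2.2531, 5.9019, 2.2382)
step 2: θ'=4.7382 (R=1.0000) → pose (0.4680, 5.2571, 4.7382)
step 3: θ'=5.4882 (R=-1.0000) → pose (0.1822, 5.9316, 5.4882)
step 4: θ'=6.2382 (R=1.0000) → pose (0.8511, 5.6329, 6.2382)
step 5: θ'=6.2382 (straight) → pose (-1.1469, 5.7228, 6.2382)
step 6: θ'=8.7382 (R=-1.5000) → pose (-2.1652, 3.0642, 8.7382)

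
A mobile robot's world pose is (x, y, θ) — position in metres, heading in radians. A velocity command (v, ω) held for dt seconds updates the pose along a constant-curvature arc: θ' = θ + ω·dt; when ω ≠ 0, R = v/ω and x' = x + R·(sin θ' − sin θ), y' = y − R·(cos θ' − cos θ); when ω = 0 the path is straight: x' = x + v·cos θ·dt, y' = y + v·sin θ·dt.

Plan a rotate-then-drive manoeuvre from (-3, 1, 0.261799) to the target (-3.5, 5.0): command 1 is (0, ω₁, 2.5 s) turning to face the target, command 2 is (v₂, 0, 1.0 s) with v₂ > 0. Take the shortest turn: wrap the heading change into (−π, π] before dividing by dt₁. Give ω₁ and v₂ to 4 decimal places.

ω₁ = 0.5733, v₂ = 4.0311

heading to target = atan2(5−1, -3.5−-3) = 1.6952
Δθ = wrap(1.6952 − 0.2618) = 1.4334; ω₁ = Δθ/dt₁ = 0.5733
distance = √((-3.5−-3)² + (5−1)²) = 4.0311; v₂ = distance/dt₂ = 4.0311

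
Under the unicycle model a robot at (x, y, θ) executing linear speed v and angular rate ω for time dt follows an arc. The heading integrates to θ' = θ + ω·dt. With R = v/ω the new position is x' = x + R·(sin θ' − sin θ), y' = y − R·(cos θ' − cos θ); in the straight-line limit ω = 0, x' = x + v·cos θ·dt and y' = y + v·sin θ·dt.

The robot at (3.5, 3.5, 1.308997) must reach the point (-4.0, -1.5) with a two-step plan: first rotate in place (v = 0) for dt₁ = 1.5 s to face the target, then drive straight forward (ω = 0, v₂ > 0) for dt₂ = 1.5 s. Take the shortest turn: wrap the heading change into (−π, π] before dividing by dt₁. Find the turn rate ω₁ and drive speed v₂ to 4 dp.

ω₁ = 1.6137, v₂ = 6.0093

heading to target = atan2(-1.5−3.5, -4−3.5) = -2.5536
Δθ = wrap(-2.5536 − 1.3090) = 2.4206; ω₁ = Δθ/dt₁ = 1.6137
distance = √((-4−3.5)² + (-1.5−3.5)²) = 9.0139; v₂ = distance/dt₂ = 6.0093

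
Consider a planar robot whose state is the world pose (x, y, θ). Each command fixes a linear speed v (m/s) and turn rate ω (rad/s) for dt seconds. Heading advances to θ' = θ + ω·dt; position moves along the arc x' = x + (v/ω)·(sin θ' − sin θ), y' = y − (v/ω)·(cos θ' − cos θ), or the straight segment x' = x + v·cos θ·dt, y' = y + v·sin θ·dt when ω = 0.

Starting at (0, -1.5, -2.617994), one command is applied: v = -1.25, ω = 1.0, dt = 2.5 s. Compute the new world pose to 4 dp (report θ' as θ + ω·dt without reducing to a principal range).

(-0.4778, 0.8238, -0.1180)

θ' = -2.6180 + 1.0·2.5 = -0.1180
R = v/ω = -1.25/1.0 = -1.2500
x' = 0 + -1.2500·(sin -0.1180 − sin -2.6180) = -0.4778
y' = -1.5 − -1.2500·(cos -0.1180 − cos -2.6180) = 0.8238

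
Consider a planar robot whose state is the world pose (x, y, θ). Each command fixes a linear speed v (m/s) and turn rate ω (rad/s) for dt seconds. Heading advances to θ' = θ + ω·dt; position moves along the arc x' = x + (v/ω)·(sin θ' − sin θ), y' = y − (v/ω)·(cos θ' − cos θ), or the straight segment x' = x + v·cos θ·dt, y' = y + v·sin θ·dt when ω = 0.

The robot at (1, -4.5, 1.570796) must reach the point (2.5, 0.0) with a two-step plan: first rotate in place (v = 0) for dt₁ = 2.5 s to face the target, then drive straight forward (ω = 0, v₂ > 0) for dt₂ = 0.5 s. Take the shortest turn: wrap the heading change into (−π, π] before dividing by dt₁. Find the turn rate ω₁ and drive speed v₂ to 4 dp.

heading to target = atan2(0−-4.5, 2.5−1) = 1.2490
Δθ = wrap(1.2490 − 1.5708) = -0.3218; ω₁ = Δθ/dt₁ = -0.1287
distance = √((2.5−1)² + (0−-4.5)²) = 4.7434; v₂ = distance/dt₂ = 9.4868

ω₁ = -0.1287, v₂ = 9.4868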